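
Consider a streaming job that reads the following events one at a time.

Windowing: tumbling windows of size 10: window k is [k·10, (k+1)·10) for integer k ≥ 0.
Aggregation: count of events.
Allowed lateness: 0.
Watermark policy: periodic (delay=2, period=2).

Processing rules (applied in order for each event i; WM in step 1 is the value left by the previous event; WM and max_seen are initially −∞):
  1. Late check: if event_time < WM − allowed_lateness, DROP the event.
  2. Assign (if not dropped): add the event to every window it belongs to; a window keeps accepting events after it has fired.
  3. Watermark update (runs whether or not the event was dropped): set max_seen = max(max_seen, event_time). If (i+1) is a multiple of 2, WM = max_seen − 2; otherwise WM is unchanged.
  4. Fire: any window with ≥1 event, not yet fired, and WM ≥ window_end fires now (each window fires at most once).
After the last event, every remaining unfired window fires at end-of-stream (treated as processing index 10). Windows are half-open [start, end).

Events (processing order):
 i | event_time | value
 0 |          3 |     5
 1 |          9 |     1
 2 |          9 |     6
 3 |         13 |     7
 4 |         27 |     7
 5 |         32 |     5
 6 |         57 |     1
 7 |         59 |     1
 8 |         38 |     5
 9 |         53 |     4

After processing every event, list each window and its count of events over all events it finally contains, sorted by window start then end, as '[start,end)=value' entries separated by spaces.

[0,10)=3 [10,20)=1 [20,30)=1 [30,40)=1 [50,60)=2

i=0 t=3 v=5: → [0,10); WM=−∞
i=1 t=9 v=1: → [0,10); WM=7
i=2 t=9 v=6: → [0,10); WM=7
i=3 t=13 v=7: → [10,20); WM=11; [0,10) fires=3
i=4 t=27 v=7: → [20,30); WM=11
i=5 t=32 v=5: → [30,40); WM=30; [10,20) fires=1 [20,30) fires=1
i=6 t=57 v=1: → [50,60); WM=30
i=7 t=59 v=1: → [50,60); WM=57; [30,40) fires=1
i=8 t=38 v=5: DROP (t<57-0); WM=57
i=9 t=53 v=4: DROP (t<57-0); WM=57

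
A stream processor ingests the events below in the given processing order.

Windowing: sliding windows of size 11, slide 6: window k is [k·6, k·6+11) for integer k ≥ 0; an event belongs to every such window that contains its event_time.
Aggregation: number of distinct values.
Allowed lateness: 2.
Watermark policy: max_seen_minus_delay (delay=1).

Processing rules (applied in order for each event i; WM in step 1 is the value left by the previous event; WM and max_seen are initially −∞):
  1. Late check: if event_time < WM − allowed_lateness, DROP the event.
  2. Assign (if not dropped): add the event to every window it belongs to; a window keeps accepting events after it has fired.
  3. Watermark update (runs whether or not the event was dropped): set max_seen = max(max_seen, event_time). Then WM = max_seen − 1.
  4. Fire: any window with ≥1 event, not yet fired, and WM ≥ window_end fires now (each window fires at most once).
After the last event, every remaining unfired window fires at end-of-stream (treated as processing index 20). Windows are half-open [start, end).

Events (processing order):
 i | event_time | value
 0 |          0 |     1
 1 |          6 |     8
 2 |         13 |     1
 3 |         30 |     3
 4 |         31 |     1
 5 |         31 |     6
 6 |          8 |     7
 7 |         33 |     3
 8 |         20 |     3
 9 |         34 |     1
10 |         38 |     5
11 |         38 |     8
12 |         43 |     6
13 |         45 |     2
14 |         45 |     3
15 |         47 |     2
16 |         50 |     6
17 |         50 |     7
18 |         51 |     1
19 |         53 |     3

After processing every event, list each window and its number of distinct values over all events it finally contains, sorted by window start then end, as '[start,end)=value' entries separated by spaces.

i=0 t=0 v=1: → [0,11); WM=-1
i=1 t=6 v=8: → [6,17),[0,11); WM=5
i=2 t=13 v=1: → [12,23),[6,17); WM=12; [0,11) fires=2
i=3 t=30 v=3: → [30,41),[24,35); WM=29; [6,17) fires=2 [12,23) fires=1
i=4 t=31 v=1: → [30,41),[24,35); WM=30
i=5 t=31 v=6: → [30,41),[24,35); WM=30
i=6 t=8 v=7: DROP (t<30-2); WM=30
i=7 t=33 v=3: → [30,41),[24,35); WM=32
i=8 t=20 v=3: DROP (t<32-2); WM=32
i=9 t=34 v=1: → [30,41),[24,35); WM=33
i=10 t=38 v=5: → [36,47),[30,41); WM=37; [24,35) fires=3
i=11 t=38 v=8: → [36,47),[30,41); WM=37
i=12 t=43 v=6: → [42,53),[36,47); WM=42; [30,41) fires=5
i=13 t=45 v=2: → [42,53),[36,47); WM=44
i=14 t=45 v=3: → [42,53),[36,47); WM=44
i=15 t=47 v=2: → [42,53); WM=46
i=16 t=50 v=6: → [48,59),[42,53); WM=49; [36,47) fires=5
i=17 t=50 v=7: → [48,59),[42,53); WM=49
i=18 t=51 v=1: → [48,59),[42,53); WM=50
i=19 t=53 v=3: → [48,59); WM=52

[0,11)=2 [6,17)=2 [12,23)=1 [24,35)=3 [30,41)=5 [36,47)=5 [42,53)=5 [48,59)=4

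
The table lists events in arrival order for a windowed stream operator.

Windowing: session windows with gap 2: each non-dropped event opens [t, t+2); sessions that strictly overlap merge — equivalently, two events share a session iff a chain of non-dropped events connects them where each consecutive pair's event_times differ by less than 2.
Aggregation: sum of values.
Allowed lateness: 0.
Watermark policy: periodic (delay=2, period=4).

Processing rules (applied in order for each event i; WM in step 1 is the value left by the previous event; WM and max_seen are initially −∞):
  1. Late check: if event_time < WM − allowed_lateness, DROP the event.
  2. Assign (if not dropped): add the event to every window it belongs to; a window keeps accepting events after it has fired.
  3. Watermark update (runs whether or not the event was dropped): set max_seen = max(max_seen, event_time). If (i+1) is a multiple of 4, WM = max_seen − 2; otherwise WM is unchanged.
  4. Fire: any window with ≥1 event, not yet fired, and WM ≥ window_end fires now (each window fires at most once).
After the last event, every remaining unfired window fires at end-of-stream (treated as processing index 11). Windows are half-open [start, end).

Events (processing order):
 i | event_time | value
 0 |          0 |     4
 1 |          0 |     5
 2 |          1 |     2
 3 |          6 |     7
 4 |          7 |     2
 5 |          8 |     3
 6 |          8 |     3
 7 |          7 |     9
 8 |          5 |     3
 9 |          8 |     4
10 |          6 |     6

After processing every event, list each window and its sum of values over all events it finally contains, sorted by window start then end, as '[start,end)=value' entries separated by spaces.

i=0 t=0 v=4: → [0,2); WM=−∞
i=1 t=0 v=5: → [0,2); WM=−∞
i=2 t=1 v=2: → [0,3); WM=−∞
i=3 t=6 v=7: → [6,8); WM=4
i=4 t=7 v=2: → [6,9); WM=4
i=5 t=8 v=3: → [6,10); WM=4
i=6 t=8 v=3: → [6,10); WM=4
i=7 t=7 v=9: → [6,10); WM=6
i=8 t=5 v=3: DROP (t<6-0); WM=6
i=9 t=8 v=4: → [6,10); WM=6
i=10 t=6 v=6: → [6,10); WM=6

[0,3)=11 [6,10)=34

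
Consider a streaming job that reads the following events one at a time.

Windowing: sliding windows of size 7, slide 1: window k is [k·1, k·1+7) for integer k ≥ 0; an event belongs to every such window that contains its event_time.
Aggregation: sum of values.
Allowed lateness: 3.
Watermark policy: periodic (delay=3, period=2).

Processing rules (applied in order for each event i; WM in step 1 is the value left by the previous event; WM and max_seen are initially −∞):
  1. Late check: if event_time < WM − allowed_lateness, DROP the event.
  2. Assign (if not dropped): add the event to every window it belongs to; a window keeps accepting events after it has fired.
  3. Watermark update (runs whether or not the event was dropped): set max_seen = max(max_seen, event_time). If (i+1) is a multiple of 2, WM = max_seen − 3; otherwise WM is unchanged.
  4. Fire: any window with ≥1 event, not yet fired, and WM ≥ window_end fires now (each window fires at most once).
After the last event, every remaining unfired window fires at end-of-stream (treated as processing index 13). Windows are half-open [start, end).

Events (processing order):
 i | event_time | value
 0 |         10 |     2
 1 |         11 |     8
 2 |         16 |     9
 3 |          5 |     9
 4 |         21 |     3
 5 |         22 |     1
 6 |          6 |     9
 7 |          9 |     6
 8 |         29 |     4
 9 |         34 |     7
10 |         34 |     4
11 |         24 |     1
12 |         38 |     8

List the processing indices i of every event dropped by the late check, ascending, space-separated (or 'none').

6 7 11

i=0 t=10 v=2: → [10,17),[9,16),[8,15),[7,14),[6,13),[5,12),[4,11); WM=−∞
i=1 t=11 v=8: → [11,18),[10,17),[9,16),[8,15),[7,14),[6,13),[5,12); WM=8
i=2 t=16 v=9: → [16,23),[15,22),[14,21),[13,20),[12,19),[11,18),[10,17); WM=8
i=3 t=5 v=9: → [5,12),[4,11),[3,10),[2,9),[1,8),[0,7); WM=13; [0,7) fires=9 [1,8) fires=9 [2,9) fires=9 [3,10) fires=9 [4,11) fires=11 [5,12) fires=19 [6,13) fires=10
i=4 t=21 v=3: → [21,28),[20,27),[19,26),[18,25),[17,24),[16,23),[15,22); WM=13
i=5 t=22 v=1: → [22,29),[21,28),[20,27),[19,26),[18,25),[17,24),[16,23); WM=19; [7,14) fires=10 [8,15) fires=10 [9,16) fires=10 [10,17) fires=19 [11,18) fires=17 [12,19) fires=9
i=6 t=6 v=9: DROP (t<19-3); WM=19
i=7 t=9 v=6: DROP (t<19-3); WM=19
i=8 t=29 v=4: → [29,36),[28,35),[27,34),[26,33),[25,32),[24,31),[23,30); WM=19
i=9 t=34 v=7: → [34,41),[33,40),[32,39),[31,38),[30,37),[29,36),[28,35); WM=31; [13,20) fires=9 [14,21) fires=9 [15,22) fires=12 [16,23) fires=13 [17,24) fires=4 [18,25) fires=4 [19,26) fires=4 [20,27) fires=4 [21,28) fires=4 [22,29) fires=1 [23,30) fires=4 [24,31) fires=4
i=10 t=34 v=4: → [34,41),[33,40),[32,39),[31,38),[30,37),[29,36),[28,35); WM=31
i=11 t=24 v=1: DROP (t<31-3); WM=31
i=12 t=38 v=8: → [38,45),[37,44),[36,43),[35,42),[34,41),[33,40),[32,39); WM=31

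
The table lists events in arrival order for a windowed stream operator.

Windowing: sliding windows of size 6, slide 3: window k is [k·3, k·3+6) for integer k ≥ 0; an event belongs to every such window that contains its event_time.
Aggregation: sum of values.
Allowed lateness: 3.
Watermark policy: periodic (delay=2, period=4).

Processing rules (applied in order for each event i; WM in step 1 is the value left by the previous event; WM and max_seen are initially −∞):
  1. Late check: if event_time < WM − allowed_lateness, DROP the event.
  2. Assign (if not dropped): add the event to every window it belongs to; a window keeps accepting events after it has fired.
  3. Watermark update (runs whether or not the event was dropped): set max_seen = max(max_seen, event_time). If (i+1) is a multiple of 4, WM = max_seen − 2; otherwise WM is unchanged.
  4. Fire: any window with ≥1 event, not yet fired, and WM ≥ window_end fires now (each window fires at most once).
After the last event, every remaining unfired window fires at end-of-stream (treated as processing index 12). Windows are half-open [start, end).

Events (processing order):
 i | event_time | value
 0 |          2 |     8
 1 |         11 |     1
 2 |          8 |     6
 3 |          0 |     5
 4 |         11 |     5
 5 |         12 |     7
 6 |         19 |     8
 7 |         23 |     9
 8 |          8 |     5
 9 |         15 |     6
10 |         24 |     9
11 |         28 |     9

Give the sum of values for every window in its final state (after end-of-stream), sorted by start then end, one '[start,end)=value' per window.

[0,6)=13 [3,9)=6 [6,12)=12 [9,15)=13 [12,18)=7 [15,21)=8 [18,24)=17 [21,27)=18 [24,30)=18 [27,33)=9

i=0 t=2 v=8: → [0,6); WM=−∞
i=1 t=11 v=1: → [9,15),[6,12); WM=−∞
i=2 t=8 v=6: → [6,12),[3,9); WM=−∞
i=3 t=0 v=5: → [0,6); WM=9; [0,6) fires=13 [3,9) fires=6
i=4 t=11 v=5: → [9,15),[6,12); WM=9
i=5 t=12 v=7: → [12,18),[9,15); WM=9
i=6 t=19 v=8: → [18,24),[15,21); WM=9
i=7 t=23 v=9: → [21,27),[18,24); WM=21; [6,12) fires=12 [9,15) fires=13 [12,18) fires=7 [15,21) fires=8
i=8 t=8 v=5: DROP (t<21-3); WM=21
i=9 t=15 v=6: DROP (t<21-3); WM=21
i=10 t=24 v=9: → [24,30),[21,27); WM=21
i=11 t=28 v=9: → [27,33),[24,30); WM=26; [18,24) fires=17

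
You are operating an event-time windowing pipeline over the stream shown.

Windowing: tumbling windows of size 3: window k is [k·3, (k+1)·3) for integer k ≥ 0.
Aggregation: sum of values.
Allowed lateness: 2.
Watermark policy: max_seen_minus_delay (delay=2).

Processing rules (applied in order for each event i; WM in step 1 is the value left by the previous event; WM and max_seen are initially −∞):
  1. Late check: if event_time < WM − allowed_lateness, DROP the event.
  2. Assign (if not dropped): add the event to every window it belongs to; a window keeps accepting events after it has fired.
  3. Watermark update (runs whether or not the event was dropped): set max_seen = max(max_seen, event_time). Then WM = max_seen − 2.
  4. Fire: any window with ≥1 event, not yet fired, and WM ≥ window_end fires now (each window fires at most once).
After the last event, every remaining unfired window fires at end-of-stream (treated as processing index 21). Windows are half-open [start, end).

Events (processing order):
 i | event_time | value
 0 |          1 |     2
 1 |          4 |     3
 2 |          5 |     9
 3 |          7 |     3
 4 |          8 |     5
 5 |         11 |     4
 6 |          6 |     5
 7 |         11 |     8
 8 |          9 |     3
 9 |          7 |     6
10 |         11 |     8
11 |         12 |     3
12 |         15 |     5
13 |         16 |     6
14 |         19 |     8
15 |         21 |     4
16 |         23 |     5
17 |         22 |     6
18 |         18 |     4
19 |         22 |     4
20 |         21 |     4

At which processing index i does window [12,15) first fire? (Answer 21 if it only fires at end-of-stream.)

14

i=0 t=1 v=2: → [0,3); WM=-1
i=1 t=4 v=3: → [3,6); WM=2
i=2 t=5 v=9: → [3,6); WM=3; [0,3) fires=2
i=3 t=7 v=3: → [6,9); WM=5
i=4 t=8 v=5: → [6,9); WM=6; [3,6) fires=12
i=5 t=11 v=4: → [9,12); WM=9; [6,9) fires=8
i=6 t=6 v=5: DROP (t<9-2); WM=9
i=7 t=11 v=8: → [9,12); WM=9
i=8 t=9 v=3: → [9,12); WM=9
i=9 t=7 v=6: → [6,9); WM=9
i=10 t=11 v=8: → [9,12); WM=9
i=11 t=12 v=3: → [12,15); WM=10
i=12 t=15 v=5: → [15,18); WM=13; [9,12) fires=23
i=13 t=16 v=6: → [15,18); WM=14
i=14 t=19 v=8: → [18,21); WM=17; [12,15) fires=3
i=15 t=21 v=4: → [21,24); WM=19; [15,18) fires=11
i=16 t=23 v=5: → [21,24); WM=21; [18,21) fires=8
i=17 t=22 v=6: → [21,24); WM=21
i=18 t=18 v=4: DROP (t<21-2); WM=21
i=19 t=22 v=4: → [21,24); WM=21
i=20 t=21 v=4: → [21,24); WM=21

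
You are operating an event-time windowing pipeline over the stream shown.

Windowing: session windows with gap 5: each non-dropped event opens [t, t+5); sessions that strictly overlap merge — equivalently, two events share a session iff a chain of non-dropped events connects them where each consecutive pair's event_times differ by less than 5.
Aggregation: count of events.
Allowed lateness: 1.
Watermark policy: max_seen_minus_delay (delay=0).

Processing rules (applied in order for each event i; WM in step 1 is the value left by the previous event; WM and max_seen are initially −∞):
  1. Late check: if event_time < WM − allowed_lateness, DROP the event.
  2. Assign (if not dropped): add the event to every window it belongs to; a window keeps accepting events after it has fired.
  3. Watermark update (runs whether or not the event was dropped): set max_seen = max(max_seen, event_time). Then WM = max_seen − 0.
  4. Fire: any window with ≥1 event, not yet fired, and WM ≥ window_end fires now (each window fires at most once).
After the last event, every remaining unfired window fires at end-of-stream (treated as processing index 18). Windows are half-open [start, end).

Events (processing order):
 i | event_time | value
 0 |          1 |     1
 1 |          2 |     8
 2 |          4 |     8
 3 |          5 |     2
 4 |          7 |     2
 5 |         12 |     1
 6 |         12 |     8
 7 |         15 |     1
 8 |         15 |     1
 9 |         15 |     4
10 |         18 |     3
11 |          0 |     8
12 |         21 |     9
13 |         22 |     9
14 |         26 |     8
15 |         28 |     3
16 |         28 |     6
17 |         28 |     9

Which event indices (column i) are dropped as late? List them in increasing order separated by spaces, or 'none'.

i=0 t=1 v=1: → [1,6); WM=1
i=1 t=2 v=8: → [1,7); WM=2
i=2 t=4 v=8: → [1,9); WM=4
i=3 t=5 v=2: → [1,10); WM=5
i=4 t=7 v=2: → [1,12); WM=7
i=5 t=12 v=1: → [12,17); WM=12
i=6 t=12 v=8: → [12,17); WM=12
i=7 t=15 v=1: → [12,20); WM=15
i=8 t=15 v=1: → [12,20); WM=15
i=9 t=15 v=4: → [12,20); WM=15
i=10 t=18 v=3: → [12,23); WM=18
i=11 t=0 v=8: DROP (t<18-1); WM=18
i=12 t=21 v=9: → [12,26); WM=21
i=13 t=22 v=9: → [12,27); WM=22
i=14 t=26 v=8: → [12,31); WM=26
i=15 t=28 v=3: → [12,33); WM=28
i=16 t=28 v=6: → [12,33); WM=28
i=17 t=28 v=9: → [12,33); WM=28

11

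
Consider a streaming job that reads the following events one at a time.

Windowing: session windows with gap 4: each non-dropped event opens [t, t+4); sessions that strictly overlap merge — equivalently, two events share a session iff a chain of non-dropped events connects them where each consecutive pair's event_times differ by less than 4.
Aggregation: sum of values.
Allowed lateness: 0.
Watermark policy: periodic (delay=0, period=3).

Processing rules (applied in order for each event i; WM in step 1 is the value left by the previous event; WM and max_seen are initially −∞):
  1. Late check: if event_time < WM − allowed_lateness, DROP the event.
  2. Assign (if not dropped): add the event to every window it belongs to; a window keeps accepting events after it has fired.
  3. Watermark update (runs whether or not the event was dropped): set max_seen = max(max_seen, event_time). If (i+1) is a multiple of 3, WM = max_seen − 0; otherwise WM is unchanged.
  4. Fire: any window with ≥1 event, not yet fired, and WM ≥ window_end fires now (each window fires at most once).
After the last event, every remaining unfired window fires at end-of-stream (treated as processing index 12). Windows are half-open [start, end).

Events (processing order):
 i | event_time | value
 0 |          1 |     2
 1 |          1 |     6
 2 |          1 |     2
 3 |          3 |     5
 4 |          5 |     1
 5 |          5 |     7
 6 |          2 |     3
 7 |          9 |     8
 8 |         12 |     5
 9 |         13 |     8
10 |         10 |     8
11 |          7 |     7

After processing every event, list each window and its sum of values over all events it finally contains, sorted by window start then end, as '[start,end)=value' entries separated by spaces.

i=0 t=1 v=2: → [1,5); WM=−∞
i=1 t=1 v=6: → [1,5); WM=−∞
i=2 t=1 v=2: → [1,5); WM=1
i=3 t=3 v=5: → [1,7); WM=1
i=4 t=5 v=1: → [1,9); WM=1
i=5 t=5 v=7: → [1,9); WM=5
i=6 t=2 v=3: DROP (t<5-0); WM=5
i=7 t=9 v=8: → [9,13); WM=5
i=8 t=12 v=5: → [9,16); WM=12
i=9 t=13 v=8: → [9,17); WM=12
i=10 t=10 v=8: DROP (t<12-0); WM=12
i=11 t=7 v=7: DROP (t<12-0); WM=13

[1,9)=23 [9,17)=21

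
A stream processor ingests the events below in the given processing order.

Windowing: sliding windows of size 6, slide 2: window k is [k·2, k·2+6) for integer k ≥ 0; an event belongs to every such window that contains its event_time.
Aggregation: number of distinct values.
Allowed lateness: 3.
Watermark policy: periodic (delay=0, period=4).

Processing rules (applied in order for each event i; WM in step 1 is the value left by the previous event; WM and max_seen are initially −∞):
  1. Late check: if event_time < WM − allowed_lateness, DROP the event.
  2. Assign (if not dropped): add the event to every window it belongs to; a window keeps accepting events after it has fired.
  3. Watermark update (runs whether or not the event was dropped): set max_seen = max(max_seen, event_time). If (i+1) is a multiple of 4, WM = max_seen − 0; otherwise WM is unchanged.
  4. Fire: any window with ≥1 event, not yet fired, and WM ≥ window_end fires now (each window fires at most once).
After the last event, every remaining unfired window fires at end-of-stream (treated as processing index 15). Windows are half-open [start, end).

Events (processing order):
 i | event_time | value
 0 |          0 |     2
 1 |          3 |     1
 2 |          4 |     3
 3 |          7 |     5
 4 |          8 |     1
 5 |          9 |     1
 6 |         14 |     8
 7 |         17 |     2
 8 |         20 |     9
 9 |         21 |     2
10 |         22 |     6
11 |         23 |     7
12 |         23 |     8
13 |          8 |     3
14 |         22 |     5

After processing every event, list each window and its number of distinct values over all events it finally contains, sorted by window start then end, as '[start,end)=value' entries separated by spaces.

[0,6)=3 [2,8)=3 [4,10)=3 [6,12)=2 [8,14)=1 [10,16)=1 [12,18)=2 [14,20)=2 [16,22)=2 [18,24)=6 [20,26)=6 [22,28)=4

i=0 t=0 v=2: → [0,6); WM=−∞
i=1 t=3 v=1: → [2,8),[0,6); WM=−∞
i=2 t=4 v=3: → [4,10),[2,8),[0,6); WM=−∞
i=3 t=7 v=5: → [6,12),[4,10),[2,8); WM=7; [0,6) fires=3
i=4 t=8 v=1: → [8,14),[6,12),[4,10); WM=7
i=5 t=9 v=1: → [8,14),[6,12),[4,10); WM=7
i=6 t=14 v=8: → [14,20),[12,18),[10,16); WM=7
i=7 t=17 v=2: → [16,22),[14,20),[12,18); WM=17; [2,8) fires=3 [4,10) fires=3 [6,12) fires=2 [8,14) fires=1 [10,16) fires=1
i=8 t=20 v=9: → [20,26),[18,24),[16,22); WM=17
i=9 t=21 v=2: → [20,26),[18,24),[16,22); WM=17
i=10 t=22 v=6: → [22,28),[20,26),[18,24); WM=17
i=11 t=23 v=7: → [22,28),[20,26),[18,24); WM=23; [12,18) fires=2 [14,20) fires=2 [16,22) fires=2
i=12 t=23 v=8: → [22,28),[20,26),[18,24); WM=23
i=13 t=8 v=3: DROP (t<23-3); WM=23
i=14 t=22 v=5: → [22,28),[20,26),[18,24); WM=23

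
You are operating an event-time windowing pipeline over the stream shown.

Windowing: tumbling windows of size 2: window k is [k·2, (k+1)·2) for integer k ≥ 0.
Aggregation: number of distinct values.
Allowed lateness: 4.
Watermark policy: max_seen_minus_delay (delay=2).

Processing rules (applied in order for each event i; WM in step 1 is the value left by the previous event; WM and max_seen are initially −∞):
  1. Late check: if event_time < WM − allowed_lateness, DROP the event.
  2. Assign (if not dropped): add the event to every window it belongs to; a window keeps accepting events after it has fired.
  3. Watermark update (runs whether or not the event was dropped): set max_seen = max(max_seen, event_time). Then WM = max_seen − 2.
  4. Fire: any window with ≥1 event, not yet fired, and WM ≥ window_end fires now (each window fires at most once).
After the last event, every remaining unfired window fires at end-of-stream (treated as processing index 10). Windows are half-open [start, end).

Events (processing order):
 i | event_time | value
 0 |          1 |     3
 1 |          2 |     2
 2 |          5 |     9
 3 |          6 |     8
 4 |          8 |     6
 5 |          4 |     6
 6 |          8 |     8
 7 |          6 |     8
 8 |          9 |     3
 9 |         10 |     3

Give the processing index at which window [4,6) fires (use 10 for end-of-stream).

i=0 t=1 v=3: → [0,2); WM=-1
i=1 t=2 v=2: → [2,4); WM=0
i=2 t=5 v=9: → [4,6); WM=3; [0,2) fires=1
i=3 t=6 v=8: → [6,8); WM=4; [2,4) fires=1
i=4 t=8 v=6: → [8,10); WM=6; [4,6) fires=1
i=5 t=4 v=6: → [4,6); WM=6
i=6 t=8 v=8: → [8,10); WM=6
i=7 t=6 v=8: → [6,8); WM=6
i=8 t=9 v=3: → [8,10); WM=7
i=9 t=10 v=3: → [10,12); WM=8; [6,8) fires=1

4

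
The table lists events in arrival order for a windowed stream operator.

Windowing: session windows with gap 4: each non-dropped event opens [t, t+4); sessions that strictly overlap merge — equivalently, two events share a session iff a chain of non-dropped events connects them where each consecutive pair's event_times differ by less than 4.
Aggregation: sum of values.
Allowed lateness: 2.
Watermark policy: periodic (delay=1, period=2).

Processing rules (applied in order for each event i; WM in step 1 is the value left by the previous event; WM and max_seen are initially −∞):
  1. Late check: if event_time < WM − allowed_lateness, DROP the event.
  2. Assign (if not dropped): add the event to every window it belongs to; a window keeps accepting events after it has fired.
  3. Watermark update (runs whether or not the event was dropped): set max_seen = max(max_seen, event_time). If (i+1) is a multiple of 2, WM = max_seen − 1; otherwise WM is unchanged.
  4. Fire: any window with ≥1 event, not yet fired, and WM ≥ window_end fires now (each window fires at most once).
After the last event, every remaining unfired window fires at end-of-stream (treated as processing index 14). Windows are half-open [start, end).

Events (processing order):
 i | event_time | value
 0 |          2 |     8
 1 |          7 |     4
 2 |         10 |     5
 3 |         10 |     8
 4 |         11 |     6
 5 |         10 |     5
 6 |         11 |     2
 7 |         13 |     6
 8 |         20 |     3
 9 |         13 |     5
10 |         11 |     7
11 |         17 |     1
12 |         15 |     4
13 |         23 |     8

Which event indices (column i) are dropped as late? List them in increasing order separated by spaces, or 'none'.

10 12

i=0 t=2 v=8: → [2,6); WM=−∞
i=1 t=7 v=4: → [7,11); WM=6
i=2 t=10 v=5: → [7,14); WM=6
i=3 t=10 v=8: → [7,14); WM=9
i=4 t=11 v=6: → [7,15); WM=9
i=5 t=10 v=5: → [7,15); WM=10
i=6 t=11 v=2: → [7,15); WM=10
i=7 t=13 v=6: → [7,17); WM=12
i=8 t=20 v=3: → [20,24); WM=12
i=9 t=13 v=5: → [7,17); WM=19
i=10 t=11 v=7: DROP (t<19-2); WM=19
i=11 t=17 v=1: → [17,24); WM=19
i=12 t=15 v=4: DROP (t<19-2); WM=19
i=13 t=23 v=8: → [17,27); WM=22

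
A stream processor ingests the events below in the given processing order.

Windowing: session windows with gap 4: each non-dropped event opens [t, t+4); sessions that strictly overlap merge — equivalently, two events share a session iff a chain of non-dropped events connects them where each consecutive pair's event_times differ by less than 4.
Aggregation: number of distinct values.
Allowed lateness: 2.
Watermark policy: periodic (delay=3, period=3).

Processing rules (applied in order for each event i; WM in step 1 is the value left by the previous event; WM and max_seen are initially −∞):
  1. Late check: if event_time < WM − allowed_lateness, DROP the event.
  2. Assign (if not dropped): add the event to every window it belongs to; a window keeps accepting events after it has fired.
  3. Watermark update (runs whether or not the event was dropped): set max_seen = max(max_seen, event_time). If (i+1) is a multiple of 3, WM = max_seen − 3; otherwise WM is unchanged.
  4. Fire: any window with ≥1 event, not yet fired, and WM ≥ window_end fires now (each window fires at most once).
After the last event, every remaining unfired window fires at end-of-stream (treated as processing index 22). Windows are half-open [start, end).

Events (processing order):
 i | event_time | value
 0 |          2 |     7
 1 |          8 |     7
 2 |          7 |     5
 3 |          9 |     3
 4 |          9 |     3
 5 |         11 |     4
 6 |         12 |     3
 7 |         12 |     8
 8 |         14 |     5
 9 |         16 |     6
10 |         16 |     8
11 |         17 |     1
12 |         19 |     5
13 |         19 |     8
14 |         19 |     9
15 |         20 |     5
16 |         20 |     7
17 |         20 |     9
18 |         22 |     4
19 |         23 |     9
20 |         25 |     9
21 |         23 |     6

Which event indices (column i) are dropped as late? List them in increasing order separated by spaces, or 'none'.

i=0 t=2 v=7: → [2,6); WM=−∞
i=1 t=8 v=7: → [8,12); WM=−∞
i=2 t=7 v=5: → [7,12); WM=5
i=3 t=9 v=3: → [7,13); WM=5
i=4 t=9 v=3: → [7,13); WM=5
i=5 t=11 v=4: → [7,15); WM=8
i=6 t=12 v=3: → [7,16); WM=8
i=7 t=12 v=8: → [7,16); WM=8
i=8 t=14 v=5: → [7,18); WM=11
i=9 t=16 v=6: → [7,20); WM=11
i=10 t=16 v=8: → [7,20); WM=11
i=11 t=17 v=1: → [7,21); WM=14
i=12 t=19 v=5: → [7,23); WM=14
i=13 t=19 v=8: → [7,23); WM=14
i=14 t=19 v=9: → [7,23); WM=16
i=15 t=20 v=5: → [7,24); WM=16
i=16 t=20 v=7: → [7,24); WM=16
i=17 t=20 v=9: → [7,24); WM=17
i=18 t=22 v=4: → [7,26); WM=17
i=19 t=23 v=9: → [7,27); WM=17
i=20 t=25 v=9: → [7,29); WM=22
i=21 t=23 v=6: → [7,29); WM=22

none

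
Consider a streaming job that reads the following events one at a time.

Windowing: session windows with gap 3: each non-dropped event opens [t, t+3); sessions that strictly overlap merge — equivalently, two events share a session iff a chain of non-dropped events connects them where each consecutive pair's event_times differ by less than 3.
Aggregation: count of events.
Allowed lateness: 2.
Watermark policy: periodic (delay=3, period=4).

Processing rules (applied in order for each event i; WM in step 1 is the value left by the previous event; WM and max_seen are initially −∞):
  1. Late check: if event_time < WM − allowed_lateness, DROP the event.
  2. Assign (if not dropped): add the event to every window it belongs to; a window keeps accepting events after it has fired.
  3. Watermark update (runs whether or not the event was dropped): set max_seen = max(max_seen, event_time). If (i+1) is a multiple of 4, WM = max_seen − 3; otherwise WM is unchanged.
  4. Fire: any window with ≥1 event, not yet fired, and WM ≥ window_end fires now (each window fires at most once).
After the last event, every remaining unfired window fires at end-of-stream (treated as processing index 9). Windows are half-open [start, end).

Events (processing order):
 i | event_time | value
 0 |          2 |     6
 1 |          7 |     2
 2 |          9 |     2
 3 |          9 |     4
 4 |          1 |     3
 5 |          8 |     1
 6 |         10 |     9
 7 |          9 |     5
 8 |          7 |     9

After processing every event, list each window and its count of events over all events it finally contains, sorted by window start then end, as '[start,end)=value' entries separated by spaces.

[2,5)=1 [7,13)=7

i=0 t=2 v=6: → [2,5); WM=−∞
i=1 t=7 v=2: → [7,10); WM=−∞
i=2 t=9 v=2: → [7,12); WM=−∞
i=3 t=9 v=4: → [7,12); WM=6
i=4 t=1 v=3: DROP (t<6-2); WM=6
i=5 t=8 v=1: → [7,12); WM=6
i=6 t=10 v=9: → [7,13); WM=6
i=7 t=9 v=5: → [7,13); WM=7
i=8 t=7 v=9: → [7,13); WM=7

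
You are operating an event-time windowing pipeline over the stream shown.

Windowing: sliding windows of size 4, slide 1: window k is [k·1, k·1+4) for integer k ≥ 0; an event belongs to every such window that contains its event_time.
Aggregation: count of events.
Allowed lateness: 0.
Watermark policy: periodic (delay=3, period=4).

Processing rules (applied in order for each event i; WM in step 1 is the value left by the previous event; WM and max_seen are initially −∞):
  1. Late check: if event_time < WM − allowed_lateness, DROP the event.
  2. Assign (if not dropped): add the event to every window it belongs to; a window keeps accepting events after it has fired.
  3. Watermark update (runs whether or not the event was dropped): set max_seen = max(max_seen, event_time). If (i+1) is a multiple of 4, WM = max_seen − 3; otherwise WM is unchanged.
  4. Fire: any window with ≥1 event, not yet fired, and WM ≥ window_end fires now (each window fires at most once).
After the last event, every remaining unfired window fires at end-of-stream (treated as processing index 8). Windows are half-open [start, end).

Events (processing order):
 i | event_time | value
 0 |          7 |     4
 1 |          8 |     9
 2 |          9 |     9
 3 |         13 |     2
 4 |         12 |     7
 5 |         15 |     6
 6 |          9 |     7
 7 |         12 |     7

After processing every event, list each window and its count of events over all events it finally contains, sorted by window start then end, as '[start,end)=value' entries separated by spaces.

[4,8)=1 [5,9)=2 [6,10)=3 [7,11)=3 [8,12)=2 [9,13)=3 [10,14)=3 [11,15)=3 [12,16)=4 [13,17)=2 [14,18)=1 [15,19)=1

i=0 t=7 v=4: → [7,11),[6,10),[5,9),[4,8); WM=−∞
i=1 t=8 v=9: → [8,12),[7,11),[6,10),[5,9); WM=−∞
i=2 t=9 v=9: → [9,13),[8,12),[7,11),[6,10); WM=−∞
i=3 t=13 v=2: → [13,17),[12,16),[11,15),[10,14); WM=10; [4,8) fires=1 [5,9) fires=2 [6,10) fires=3
i=4 t=12 v=7: → [12,16),[11,15),[10,14),[9,13); WM=10
i=5 t=15 v=6: → [15,19),[14,18),[13,17),[12,16); WM=10
i=6 t=9 v=7: DROP (t<10-0); WM=10
i=7 t=12 v=7: → [12,16),[11,15),[10,14),[9,13); WM=12; [7,11) fires=3 [8,12) fires=2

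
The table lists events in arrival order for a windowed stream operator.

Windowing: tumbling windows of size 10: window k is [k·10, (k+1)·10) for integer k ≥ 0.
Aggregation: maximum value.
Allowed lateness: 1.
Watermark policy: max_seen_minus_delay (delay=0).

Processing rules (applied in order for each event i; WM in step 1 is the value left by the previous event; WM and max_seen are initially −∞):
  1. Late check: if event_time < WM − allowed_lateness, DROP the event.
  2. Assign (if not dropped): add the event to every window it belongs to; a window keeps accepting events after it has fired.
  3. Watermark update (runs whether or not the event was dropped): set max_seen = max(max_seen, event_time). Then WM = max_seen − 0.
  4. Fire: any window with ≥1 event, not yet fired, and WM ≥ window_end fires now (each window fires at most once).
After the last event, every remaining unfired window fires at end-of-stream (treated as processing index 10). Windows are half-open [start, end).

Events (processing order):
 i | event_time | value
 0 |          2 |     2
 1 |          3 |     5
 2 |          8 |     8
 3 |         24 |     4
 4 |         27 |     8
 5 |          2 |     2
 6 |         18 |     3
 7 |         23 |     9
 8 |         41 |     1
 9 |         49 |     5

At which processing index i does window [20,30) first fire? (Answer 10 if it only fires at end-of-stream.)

8

i=0 t=2 v=2: → [0,10); WM=2
i=1 t=3 v=5: → [0,10); WM=3
i=2 t=8 v=8: → [0,10); WM=8
i=3 t=24 v=4: → [20,30); WM=24; [0,10) fires=8
i=4 t=27 v=8: → [20,30); WM=27
i=5 t=2 v=2: DROP (t<27-1); WM=27
i=6 t=18 v=3: DROP (t<27-1); WM=27
i=7 t=23 v=9: DROP (t<27-1); WM=27
i=8 t=41 v=1: → [40,50); WM=41; [20,30) fires=8
i=9 t=49 v=5: → [40,50); WM=49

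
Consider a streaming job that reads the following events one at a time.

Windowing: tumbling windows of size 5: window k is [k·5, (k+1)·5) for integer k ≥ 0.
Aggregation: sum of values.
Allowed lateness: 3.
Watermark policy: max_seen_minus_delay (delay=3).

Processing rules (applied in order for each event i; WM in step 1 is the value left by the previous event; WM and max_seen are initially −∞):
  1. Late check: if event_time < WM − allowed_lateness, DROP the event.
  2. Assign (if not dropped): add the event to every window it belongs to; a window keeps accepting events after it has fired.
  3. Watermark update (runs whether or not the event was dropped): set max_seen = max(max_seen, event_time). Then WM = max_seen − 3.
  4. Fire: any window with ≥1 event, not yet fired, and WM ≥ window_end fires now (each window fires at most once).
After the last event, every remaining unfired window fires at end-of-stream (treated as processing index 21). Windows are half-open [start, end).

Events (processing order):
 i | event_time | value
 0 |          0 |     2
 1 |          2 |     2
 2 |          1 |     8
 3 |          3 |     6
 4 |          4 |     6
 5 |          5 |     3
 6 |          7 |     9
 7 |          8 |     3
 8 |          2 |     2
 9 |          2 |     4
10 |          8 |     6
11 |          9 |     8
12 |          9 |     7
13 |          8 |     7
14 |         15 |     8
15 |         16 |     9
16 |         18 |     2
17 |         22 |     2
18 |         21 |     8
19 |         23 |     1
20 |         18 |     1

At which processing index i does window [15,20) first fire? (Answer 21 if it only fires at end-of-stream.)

19

i=0 t=0 v=2: → [0,5); WM=-3
i=1 t=2 v=2: → [0,5); WM=-1
i=2 t=1 v=8: → [0,5); WM=-1
i=3 t=3 v=6: → [0,5); WM=0
i=4 t=4 v=6: → [0,5); WM=1
i=5 t=5 v=3: → [5,10); WM=2
i=6 t=7 v=9: → [5,10); WM=4
i=7 t=8 v=3: → [5,10); WM=5; [0,5) fires=24
i=8 t=2 v=2: → [0,5); WM=5
i=9 t=2 v=4: → [0,5); WM=5
i=10 t=8 v=6: → [5,10); WM=5
i=11 t=9 v=8: → [5,10); WM=6
i=12 t=9 v=7: → [5,10); WM=6
i=13 t=8 v=7: → [5,10); WM=6
i=14 t=15 v=8: → [15,20); WM=12; [5,10) fires=43
i=15 t=16 v=9: → [15,20); WM=13
i=16 t=18 v=2: → [15,20); WM=15
i=17 t=22 v=2: → [20,25); WM=19
i=18 t=21 v=8: → [20,25); WM=19
i=19 t=23 v=1: → [20,25); WM=20; [15,20) fires=19
i=20 t=18 v=1: → [15,20); WM=20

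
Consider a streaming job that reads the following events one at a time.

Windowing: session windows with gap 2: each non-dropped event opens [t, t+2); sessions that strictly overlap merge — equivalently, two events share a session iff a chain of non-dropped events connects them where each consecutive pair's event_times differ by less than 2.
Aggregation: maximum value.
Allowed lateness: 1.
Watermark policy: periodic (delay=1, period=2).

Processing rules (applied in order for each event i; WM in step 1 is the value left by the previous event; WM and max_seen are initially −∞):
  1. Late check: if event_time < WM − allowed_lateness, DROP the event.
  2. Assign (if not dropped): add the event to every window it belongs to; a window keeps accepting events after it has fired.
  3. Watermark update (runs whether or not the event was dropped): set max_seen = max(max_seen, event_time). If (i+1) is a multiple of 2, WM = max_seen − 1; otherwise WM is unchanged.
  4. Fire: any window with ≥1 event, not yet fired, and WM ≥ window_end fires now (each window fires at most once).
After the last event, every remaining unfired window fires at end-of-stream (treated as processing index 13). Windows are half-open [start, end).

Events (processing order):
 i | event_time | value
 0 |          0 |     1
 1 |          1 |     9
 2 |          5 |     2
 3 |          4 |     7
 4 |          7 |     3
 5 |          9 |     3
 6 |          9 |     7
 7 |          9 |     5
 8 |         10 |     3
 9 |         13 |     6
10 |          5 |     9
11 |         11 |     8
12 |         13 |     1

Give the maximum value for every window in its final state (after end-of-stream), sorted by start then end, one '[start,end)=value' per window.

[0,3)=9 [4,7)=7 [7,9)=3 [9,13)=8 [13,15)=6

i=0 t=0 v=1: → [0,2); WM=−∞
i=1 t=1 v=9: → [0,3); WM=0
i=2 t=5 v=2: → [5,7); WM=0
i=3 t=4 v=7: → [4,7); WM=4
i=4 t=7 v=3: → [7,9); WM=4
i=5 t=9 v=3: → [9,11); WM=8
i=6 t=9 v=7: → [9,11); WM=8
i=7 t=9 v=5: → [9,11); WM=8
i=8 t=10 v=3: → [9,12); WM=8
i=9 t=13 v=6: → [13,15); WM=12
i=10 t=5 v=9: DROP (t<12-1); WM=12
i=11 t=11 v=8: → [9,13); WM=12
i=12 t=13 v=1: → [13,15); WM=12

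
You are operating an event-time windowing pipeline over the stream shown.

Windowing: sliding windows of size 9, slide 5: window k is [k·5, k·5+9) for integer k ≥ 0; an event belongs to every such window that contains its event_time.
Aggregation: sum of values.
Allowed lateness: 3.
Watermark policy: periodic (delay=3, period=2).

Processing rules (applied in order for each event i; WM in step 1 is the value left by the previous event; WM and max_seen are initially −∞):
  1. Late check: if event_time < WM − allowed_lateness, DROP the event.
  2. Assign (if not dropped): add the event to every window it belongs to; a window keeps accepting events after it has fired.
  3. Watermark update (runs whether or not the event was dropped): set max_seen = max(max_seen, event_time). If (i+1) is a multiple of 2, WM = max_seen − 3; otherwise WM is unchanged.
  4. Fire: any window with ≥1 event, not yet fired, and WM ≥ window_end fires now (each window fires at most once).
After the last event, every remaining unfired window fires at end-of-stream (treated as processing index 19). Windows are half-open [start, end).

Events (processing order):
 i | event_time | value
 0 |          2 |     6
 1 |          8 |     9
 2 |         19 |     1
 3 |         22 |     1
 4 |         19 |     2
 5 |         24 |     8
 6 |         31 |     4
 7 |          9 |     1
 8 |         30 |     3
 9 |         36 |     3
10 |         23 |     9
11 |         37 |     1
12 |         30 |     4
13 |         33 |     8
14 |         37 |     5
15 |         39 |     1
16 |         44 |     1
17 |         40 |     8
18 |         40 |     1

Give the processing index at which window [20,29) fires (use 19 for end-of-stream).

i=0 t=2 v=6: → [0,9); WM=−∞
i=1 t=8 v=9: → [5,14),[0,9); WM=5
i=2 t=19 v=1: → [15,24); WM=5
i=3 t=22 v=1: → [20,29),[15,24); WM=19; [0,9) fires=15 [5,14) fires=9
i=4 t=19 v=2: → [15,24); WM=19
i=5 t=24 v=8: → [20,29); WM=21
i=6 t=31 v=4: → [30,39),[25,34); WM=21
i=7 t=9 v=1: DROP (t<21-3); WM=28; [15,24) fires=4
i=8 t=30 v=3: → [30,39),[25,34); WM=28
i=9 t=36 v=3: → [35,44),[30,39); WM=33; [20,29) fires=9
i=10 t=23 v=9: DROP (t<33-3); WM=33
i=11 t=37 v=1: → [35,44),[30,39); WM=34; [25,34) fires=7
i=12 t=30 v=4: DROP (t<34-3); WM=34
i=13 t=33 v=8: → [30,39),[25,34); WM=34
i=14 t=37 v=5: → [35,44),[30,39); WM=34
i=15 t=39 v=1: → [35,44); WM=36
i=16 t=44 v=1: → [40,49); WM=36
i=17 t=40 v=8: → [40,49),[35,44); WM=41; [30,39) fires=24
i=18 t=40 v=1: → [40,49),[35,44); WM=41

9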